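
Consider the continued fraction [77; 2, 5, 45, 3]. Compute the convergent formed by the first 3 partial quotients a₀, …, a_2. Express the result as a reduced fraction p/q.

852/11

Build up convergents one term at a time:
a_0 = 77: 77/1
a_1 = 2: 155/2
a_2 = 5: 852/11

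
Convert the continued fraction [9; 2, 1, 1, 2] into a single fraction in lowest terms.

a_0 = 9: 9/1
a_1 = 2: 19/2
a_2 = 1: 28/3
a_3 = 1: 47/5
a_4 = 2: 122/13

122/13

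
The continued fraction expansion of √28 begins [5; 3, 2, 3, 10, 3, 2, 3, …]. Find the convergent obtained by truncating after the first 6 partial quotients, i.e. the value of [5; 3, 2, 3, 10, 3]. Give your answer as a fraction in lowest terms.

a_0 = 5: 5/1
a_1 = 3: 16/3
a_2 = 2: 37/7
a_3 = 3: 127/24
a_4 = 10: 1307/247
a_5 = 3: 4048/765

4048/765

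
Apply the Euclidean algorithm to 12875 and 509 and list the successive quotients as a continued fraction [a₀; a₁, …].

[25; 3, 2, 1, 1, 5, 2, 2]

Apply division with remainder until the remainder is 0:
⌊12875/509⌋ = 25, remainder 150
⌊509/150⌋ = 3, remainder 59
⌊150/59⌋ = 2, remainder 32
⌊59/32⌋ = 1, remainder 27
⌊32/27⌋ = 1, remainder 5
⌊27/5⌋ = 5, remainder 2
⌊5/2⌋ = 2, remainder 1
⌊2/1⌋ = 2, remainder 0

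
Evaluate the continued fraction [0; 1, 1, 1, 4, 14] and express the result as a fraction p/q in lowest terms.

Compute successive convergents:
a_0 = 0: 0/1
a_1 = 1: 1/1
a_2 = 1: 1/2
a_3 = 1: 2/3
a_4 = 4: 9/14
a_5 = 14: 128/199

128/199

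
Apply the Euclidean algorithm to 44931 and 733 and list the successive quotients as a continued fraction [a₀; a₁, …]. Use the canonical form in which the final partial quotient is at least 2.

⌊44931/733⌋ = 61, remainder 218
⌊733/218⌋ = 3, remainder 79
⌊218/79⌋ = 2, remainder 60
⌊79/60⌋ = 1, remainder 19
⌊60/19⌋ = 3, remainder 3
⌊19/3⌋ = 6, remainder 1
⌊3/1⌋ = 3, remainder 0

[61; 3, 2, 1, 3, 6, 3]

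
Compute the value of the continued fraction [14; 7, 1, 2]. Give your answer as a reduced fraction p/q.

Start with 2.
1 + 1/(2/1) = 1 + 1/2 = 3/2
7 + 1/(3/2) = 7 + 2/3 = 23/3
14 + 1/(23/3) = 14 + 3/23 = 325/23

325/23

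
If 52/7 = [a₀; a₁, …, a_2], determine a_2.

3

⌊52/7⌋ = 7, remainder 3
⌊7/3⌋ = 2, remainder 1
⌊3/1⌋ = 3, remainder 0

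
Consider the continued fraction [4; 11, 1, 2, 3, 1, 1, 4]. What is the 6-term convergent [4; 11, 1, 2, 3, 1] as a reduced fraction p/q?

a_0 = 4: 4/1
a_1 = 11: 45/11
a_2 = 1: 49/12
a_3 = 2: 143/35
a_4 = 3: 478/117
a_5 = 1: 621/152

621/152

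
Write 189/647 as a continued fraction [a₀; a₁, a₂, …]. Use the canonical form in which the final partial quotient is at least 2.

[0; 3, 2, 2, 1, 3, 7]

189 ÷ 647 → quotient 0, remainder 189
647 ÷ 189 → quotient 3, remainder 80
189 ÷ 80 → quotient 2, remainder 29
80 ÷ 29 → quotient 2, remainder 22
29 ÷ 22 → quotient 1, remainder 7
22 ÷ 7 → quotient 3, remainder 1
7 ÷ 1 → quotient 7, remainder 0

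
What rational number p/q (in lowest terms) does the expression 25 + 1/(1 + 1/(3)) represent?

Use the convergent recurrence hₖ = aₖ·hₖ₋₁ + hₖ₋₂ (and likewise for the denominators kₖ):
a_0 = 25: 25/1
a_1 = 1: 26/1
a_2 = 3: 103/4

103/4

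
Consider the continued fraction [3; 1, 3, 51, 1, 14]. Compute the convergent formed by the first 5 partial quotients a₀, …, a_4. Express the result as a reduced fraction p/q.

Build up convergents one term at a time:
a_0 = 3: 3/1
a_1 = 1: 4/1
a_2 = 3: 15/4
a_3 = 51: 769/205
a_4 = 1: 784/209

784/209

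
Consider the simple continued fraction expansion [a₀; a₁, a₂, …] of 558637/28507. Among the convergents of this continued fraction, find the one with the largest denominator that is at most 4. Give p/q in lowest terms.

a_0 = 19: 19/1  (≤ bound)
a_1 = 1: 20/1  (≤ bound)
a_2 = 1: 39/2  (≤ bound)
a_3 = 2: 98/5  (> 4, stop)

39/2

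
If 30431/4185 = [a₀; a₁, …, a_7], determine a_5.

⌊30431/4185⌋ = 7, remainder 1136
⌊4185/1136⌋ = 3, remainder 777
⌊1136/777⌋ = 1, remainder 359
⌊777/359⌋ = 2, remainder 59
⌊359/59⌋ = 6, remainder 5
⌊59/5⌋ = 11, remainder 4

11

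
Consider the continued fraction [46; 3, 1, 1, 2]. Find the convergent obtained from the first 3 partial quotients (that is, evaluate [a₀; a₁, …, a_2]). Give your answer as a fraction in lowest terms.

185/4

Build up convergents one term at a time:
a_0 = 46: 46/1
a_1 = 3: 139/3
a_2 = 1: 185/4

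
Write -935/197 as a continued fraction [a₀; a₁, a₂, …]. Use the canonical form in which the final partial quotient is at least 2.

[-5; 3, 1, 15, 1, 2]

Apply division with remainder until the remainder is 0:
⌊-935/197⌋ = -5, remainder 50
⌊197/50⌋ = 3, remainder 47
⌊50/47⌋ = 1, remainder 3
⌊47/3⌋ = 15, remainder 2
⌊3/2⌋ = 1, remainder 1
⌊2/1⌋ = 2, remainder 0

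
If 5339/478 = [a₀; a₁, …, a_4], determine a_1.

5

Repeatedly divide and take the remainder:
⌊5339/478⌋ = 11, remainder 81
⌊478/81⌋ = 5, remainder 73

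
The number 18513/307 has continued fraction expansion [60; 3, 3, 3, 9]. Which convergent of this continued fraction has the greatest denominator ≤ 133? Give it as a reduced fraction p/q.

1990/33

a_0 = 60: 60/1  (≤ bound)
a_1 = 3: 181/3  (≤ bound)
a_2 = 3: 603/10  (≤ bound)
a_3 = 3: 1990/33  (≤ bound)
a_4 = 9: 18513/307  (> 133, stop)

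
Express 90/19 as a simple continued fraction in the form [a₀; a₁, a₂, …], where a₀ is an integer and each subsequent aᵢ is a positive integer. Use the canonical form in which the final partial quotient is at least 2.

⌊90/19⌋ = 4, remainder 14
⌊19/14⌋ = 1, remainder 5
⌊14/5⌋ = 2, remainder 4
⌊5/4⌋ = 1, remainder 1
⌊4/1⌋ = 4, remainder 0

[4; 1, 2, 1, 4]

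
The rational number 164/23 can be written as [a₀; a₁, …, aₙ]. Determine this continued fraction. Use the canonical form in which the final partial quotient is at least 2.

[7; 7, 1, 2]

164 = 7·23 + 3, so a_0 = 7
23 = 7·3 + 2, so a_1 = 7
3 = 1·2 + 1, so a_2 = 1
2 = 2·1 + 0, so a_3 = 2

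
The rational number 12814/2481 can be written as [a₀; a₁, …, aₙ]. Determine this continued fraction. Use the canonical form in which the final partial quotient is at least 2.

Apply division with remainder until the remainder is 0:
12814 = 5·2481 + 409, so a_0 = 5
2481 = 6·409 + 27, so a_1 = 6
409 = 15·27 + 4, so a_2 = 15
27 = 6·4 + 3, so a_3 = 6
4 = 1·3 + 1, so a_4 = 1
3 = 3·1 + 0, so a_5 = 3

[5; 6, 15, 6, 1, 3]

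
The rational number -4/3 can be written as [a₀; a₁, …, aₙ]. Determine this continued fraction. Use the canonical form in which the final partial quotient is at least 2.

[-2; 1, 2]

⌊-4/3⌋ = -2, remainder 2
⌊3/2⌋ = 1, remainder 1
⌊2/1⌋ = 2, remainder 0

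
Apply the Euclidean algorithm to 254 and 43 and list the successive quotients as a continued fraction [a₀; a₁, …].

[5; 1, 9, 1, 3]

254 = 5·43 + 39, so a_0 = 5
43 = 1·39 + 4, so a_1 = 1
39 = 9·4 + 3, so a_2 = 9
4 = 1·3 + 1, so a_3 = 1
3 = 3·1 + 0, so a_4 = 3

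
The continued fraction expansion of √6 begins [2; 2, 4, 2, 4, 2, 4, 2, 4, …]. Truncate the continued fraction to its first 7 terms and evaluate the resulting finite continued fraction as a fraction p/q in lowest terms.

2158/881

Work from the innermost term outward:
Start with 4.
2 + 1/(4/1) = 2 + 1/4 = 9/4
4 + 1/(9/4) = 4 + 4/9 = 40/9
2 + 1/(40/9) = 2 + 9/40 = 89/40
4 + 1/(89/40) = 4 + 40/89 = 396/89
2 + 1/(396/89) = 2 + 89/396 = 881/396
2 + 1/(881/396) = 2 + 396/881 = 2158/881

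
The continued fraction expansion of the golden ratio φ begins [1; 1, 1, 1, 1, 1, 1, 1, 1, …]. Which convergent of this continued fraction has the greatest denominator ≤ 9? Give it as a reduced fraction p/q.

List convergents until the denominator exceeds the bound:
a_0 = 1: 1/1  (≤ bound)
a_1 = 1: 2/1  (≤ bound)
a_2 = 1: 3/2  (≤ bound)
a_3 = 1: 5/3  (≤ bound)
a_4 = 1: 8/5  (≤ bound)
a_5 = 1: 13/8  (≤ bound)
a_6 = 1: 21/13  (> 9, stop)

13/8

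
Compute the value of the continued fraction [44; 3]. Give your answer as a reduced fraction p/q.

a_0 = 44: 44/1
a_1 = 3: 133/3

133/3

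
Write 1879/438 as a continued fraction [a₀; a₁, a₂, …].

[4; 3, 2, 4, 2, 1, 1, 2]

Repeatedly divide and take the remainder:
1879 = 4·438 + 127, so a_0 = 4
438 = 3·127 + 57, so a_1 = 3
127 = 2·57 + 13, so a_2 = 2
57 = 4·13 + 5, so a_3 = 4
13 = 2·5 + 3, so a_4 = 2
5 = 1·3 + 2, so a_5 = 1
3 = 1·2 + 1, so a_6 = 1
2 = 2·1 + 0, so a_7 = 2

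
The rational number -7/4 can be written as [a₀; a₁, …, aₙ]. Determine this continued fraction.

[-2; 4]

-7 = -2·4 + 1, so a_0 = -2
4 = 4·1 + 0, so a_1 = 4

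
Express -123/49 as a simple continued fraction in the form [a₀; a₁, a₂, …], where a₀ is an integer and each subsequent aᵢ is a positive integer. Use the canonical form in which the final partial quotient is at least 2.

Apply division with remainder until the remainder is 0:
⌊-123/49⌋ = -3, remainder 24
⌊49/24⌋ = 2, remainder 1
⌊24/1⌋ = 24, remainder 0

[-3; 2, 24]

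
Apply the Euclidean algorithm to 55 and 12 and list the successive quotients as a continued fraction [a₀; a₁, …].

[4; 1, 1, 2, 2]

Run the Euclidean algorithm, recording each quotient:
⌊55/12⌋ = 4, remainder 7
⌊12/7⌋ = 1, remainder 5
⌊7/5⌋ = 1, remainder 2
⌊5/2⌋ = 2, remainder 1
⌊2/1⌋ = 2, remainder 0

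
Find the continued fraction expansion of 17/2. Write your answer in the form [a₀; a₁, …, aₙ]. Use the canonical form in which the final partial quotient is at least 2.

[8; 2]

17 = 8·2 + 1, so a_0 = 8
2 = 2·1 + 0, so a_1 = 2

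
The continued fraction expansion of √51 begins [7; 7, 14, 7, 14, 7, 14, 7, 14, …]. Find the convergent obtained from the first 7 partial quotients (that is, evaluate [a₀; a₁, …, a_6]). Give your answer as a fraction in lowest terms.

7068593/989801

a_0 = 7: 7/1
a_1 = 7: 50/7
a_2 = 14: 707/99
a_3 = 7: 4999/700
a_4 = 14: 70693/9899
a_5 = 7: 499850/69993
a_6 = 14: 7068593/989801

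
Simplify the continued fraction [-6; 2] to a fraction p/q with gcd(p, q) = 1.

-11/2

Start with 2.
-6 + 1/(2/1) = -6 + 1/2 = -11/2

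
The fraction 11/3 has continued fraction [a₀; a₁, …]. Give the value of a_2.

Run the Euclidean algorithm, recording each quotient:
11 = 3·3 + 2, so a_0 = 3
3 = 1·2 + 1, so a_1 = 1
2 = 2·1 + 0, so a_2 = 2

2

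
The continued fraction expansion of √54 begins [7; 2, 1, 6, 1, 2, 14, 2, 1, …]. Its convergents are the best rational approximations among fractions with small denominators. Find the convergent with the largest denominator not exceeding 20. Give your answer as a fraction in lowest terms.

147/20

List convergents until the denominator exceeds the bound:
a_0 = 7: 7/1  (≤ bound)
a_1 = 2: 15/2  (≤ bound)
a_2 = 1: 22/3  (≤ bound)
a_3 = 6: 147/20  (≤ bound)
a_4 = 1: 169/23  (> 20, stop)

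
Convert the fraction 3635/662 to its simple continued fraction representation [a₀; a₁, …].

3635 ÷ 662 → quotient 5, remainder 325
662 ÷ 325 → quotient 2, remainder 12
325 ÷ 12 → quotient 27, remainder 1
12 ÷ 1 → quotient 12, remainder 0

[5; 2, 27, 12]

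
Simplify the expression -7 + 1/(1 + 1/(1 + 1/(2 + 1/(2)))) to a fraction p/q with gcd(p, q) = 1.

a_0 = -7: -7/1
a_1 = 1: -6/1
a_2 = 1: -13/2
a_3 = 2: -32/5
a_4 = 2: -77/12

-77/12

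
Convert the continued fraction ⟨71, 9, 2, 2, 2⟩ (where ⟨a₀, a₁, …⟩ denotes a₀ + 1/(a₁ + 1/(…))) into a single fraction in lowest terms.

Start with 2.
2 + 1/(2/1) = 2 + 1/2 = 5/2
2 + 1/(5/2) = 2 + 2/5 = 12/5
9 + 1/(12/5) = 9 + 5/12 = 113/12
71 + 1/(113/12) = 71 + 12/113 = 8035/113

8035/113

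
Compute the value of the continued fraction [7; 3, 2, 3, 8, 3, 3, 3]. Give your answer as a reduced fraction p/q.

49633/6807

a_0 = 7: 7/1
a_1 = 3: 22/3
a_2 = 2: 51/7
a_3 = 3: 175/24
a_4 = 8: 1451/199
a_5 = 3: 4528/621
a_6 = 3: 15035/2062
a_7 = 3: 49633/6807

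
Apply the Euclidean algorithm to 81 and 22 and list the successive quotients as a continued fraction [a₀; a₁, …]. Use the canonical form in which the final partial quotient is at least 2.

Apply division with remainder until the remainder is 0:
⌊81/22⌋ = 3, remainder 15
⌊22/15⌋ = 1, remainder 7
⌊15/7⌋ = 2, remainder 1
⌊7/1⌋ = 7, remainder 0

[3; 1, 2, 7]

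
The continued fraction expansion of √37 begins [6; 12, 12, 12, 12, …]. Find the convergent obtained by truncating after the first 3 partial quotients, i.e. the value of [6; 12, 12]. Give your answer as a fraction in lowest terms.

Start with 12.
12 + 1/(12/1) = 12 + 1/12 = 145/12
6 + 1/(145/12) = 6 + 12/145 = 882/145

882/145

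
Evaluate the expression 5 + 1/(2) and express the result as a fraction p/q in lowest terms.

Build up convergents one term at a time:
a_0 = 5: 5/1
a_1 = 2: 11/2

11/2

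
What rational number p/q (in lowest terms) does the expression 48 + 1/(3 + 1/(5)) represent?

Work from the innermost term outward:
Start with 5.
3 + 1/(5/1) = 3 + 1/5 = 16/5
48 + 1/(16/5) = 48 + 5/16 = 773/16

773/16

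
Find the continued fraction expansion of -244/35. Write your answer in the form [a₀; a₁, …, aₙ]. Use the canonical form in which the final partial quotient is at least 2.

-244 ÷ 35 → quotient -7, remainder 1
35 ÷ 1 → quotient 35, remainder 0

[-7; 35]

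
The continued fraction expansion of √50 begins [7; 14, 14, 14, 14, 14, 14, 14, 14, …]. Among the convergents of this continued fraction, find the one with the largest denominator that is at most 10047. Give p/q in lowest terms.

19601/2772

a_0 = 7: 7/1  (≤ bound)
a_1 = 14: 99/14  (≤ bound)
a_2 = 14: 1393/197  (≤ bound)
a_3 = 14: 19601/2772  (≤ bound)
a_4 = 14: 275807/39005  (> 10047, stop)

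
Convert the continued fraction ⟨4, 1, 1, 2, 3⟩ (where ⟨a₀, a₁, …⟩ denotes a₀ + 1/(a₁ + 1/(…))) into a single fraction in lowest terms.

a_0 = 4: 4/1
a_1 = 1: 5/1
a_2 = 1: 9/2
a_3 = 2: 23/5
a_4 = 3: 78/17

78/17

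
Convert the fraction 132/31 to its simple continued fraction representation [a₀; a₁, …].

⌊132/31⌋ = 4, remainder 8
⌊31/8⌋ = 3, remainder 7
⌊8/7⌋ = 1, remainder 1
⌊7/1⌋ = 7, remainder 0

[4; 3, 1, 7]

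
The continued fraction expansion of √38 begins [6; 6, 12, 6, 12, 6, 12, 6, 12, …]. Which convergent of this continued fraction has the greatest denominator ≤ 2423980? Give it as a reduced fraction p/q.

List convergents until the denominator exceeds the bound:
a_0 = 6: 6/1  (≤ bound)
a_1 = 6: 37/6  (≤ bound)
a_2 = 12: 450/73  (≤ bound)
a_3 = 6: 2737/444  (≤ bound)
a_4 = 12: 33294/5401  (≤ bound)
a_5 = 6: 202501/32850  (≤ bound)
a_6 = 12: 2463306/399601  (≤ bound)
a_7 = 6: 14982337/2430456  (> 2423980, stop)

2463306/399601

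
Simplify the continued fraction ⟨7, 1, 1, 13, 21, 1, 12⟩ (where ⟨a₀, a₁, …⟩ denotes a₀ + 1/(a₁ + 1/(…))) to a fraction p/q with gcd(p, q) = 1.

Use the convergent recurrence hₖ = aₖ·hₖ₋₁ + hₖ₋₂ (and likewise for the denominators kₖ):
a_0 = 7: 7/1
a_1 = 1: 8/1
a_2 = 1: 15/2
a_3 = 13: 203/27
a_4 = 21: 4278/569
a_5 = 1: 4481/596
a_6 = 12: 58050/7721

58050/7721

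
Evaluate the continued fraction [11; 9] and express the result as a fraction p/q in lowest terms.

Start with 9.
11 + 1/(9/1) = 11 + 1/9 = 100/9

100/9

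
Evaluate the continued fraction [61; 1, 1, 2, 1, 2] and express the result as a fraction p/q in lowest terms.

a_0 = 61: 61/1
a_1 = 1: 62/1
a_2 = 1: 123/2
a_3 = 2: 308/5
a_4 = 1: 431/7
a_5 = 2: 1170/19

1170/19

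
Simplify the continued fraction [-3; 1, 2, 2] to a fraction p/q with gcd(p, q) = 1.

a_0 = -3: -3/1
a_1 = 1: -2/1
a_2 = 2: -7/3
a_3 = 2: -16/7

-16/7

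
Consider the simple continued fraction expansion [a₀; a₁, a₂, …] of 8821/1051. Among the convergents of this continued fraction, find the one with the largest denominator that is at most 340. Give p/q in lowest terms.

a_0 = 8: 8/1  (≤ bound)
a_1 = 2: 17/2  (≤ bound)
a_2 = 1: 25/3  (≤ bound)
a_3 = 1: 42/5  (≤ bound)
a_4 = 5: 235/28  (≤ bound)
a_5 = 12: 2862/341  (> 340, stop)

235/28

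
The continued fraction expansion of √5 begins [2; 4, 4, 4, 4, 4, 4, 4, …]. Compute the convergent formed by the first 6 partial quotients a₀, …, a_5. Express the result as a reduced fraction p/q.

a_0 = 2: 2/1
a_1 = 4: 9/4
a_2 = 4: 38/17
a_3 = 4: 161/72
a_4 = 4: 682/305
a_5 = 4: 2889/1292

2889/1292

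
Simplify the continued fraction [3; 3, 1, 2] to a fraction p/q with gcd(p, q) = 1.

a_0 = 3: 3/1
a_1 = 3: 10/3
a_2 = 1: 13/4
a_3 = 2: 36/11

36/11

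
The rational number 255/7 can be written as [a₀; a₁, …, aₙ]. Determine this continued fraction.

[36; 2, 3]

255 ÷ 7 → quotient 36, remainder 3
7 ÷ 3 → quotient 2, remainder 1
3 ÷ 1 → quotient 3, remainder 0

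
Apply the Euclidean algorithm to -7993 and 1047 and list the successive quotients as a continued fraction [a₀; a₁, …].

[-8; 2, 1, 2, 1, 3, 12, 2]

⌊-7993/1047⌋ = -8, remainder 383
⌊1047/383⌋ = 2, remainder 281
⌊383/281⌋ = 1, remainder 102
⌊281/102⌋ = 2, remainder 77
⌊102/77⌋ = 1, remainder 25
⌊77/25⌋ = 3, remainder 2
⌊25/2⌋ = 12, remainder 1
⌊2/1⌋ = 2, remainder 0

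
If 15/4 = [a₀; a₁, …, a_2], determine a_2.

15 ÷ 4 → quotient 3, remainder 3
4 ÷ 3 → quotient 1, remainder 1
3 ÷ 1 → quotient 3, remainder 0

3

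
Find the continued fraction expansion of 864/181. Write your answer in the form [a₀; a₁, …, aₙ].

864 = 4·181 + 140, so a_0 = 4
181 = 1·140 + 41, so a_1 = 1
140 = 3·41 + 17, so a_2 = 3
41 = 2·17 + 7, so a_3 = 2
17 = 2·7 + 3, so a_4 = 2
7 = 2·3 + 1, so a_5 = 2
3 = 3·1 + 0, so a_6 = 3

[4; 1, 3, 2, 2, 2, 3]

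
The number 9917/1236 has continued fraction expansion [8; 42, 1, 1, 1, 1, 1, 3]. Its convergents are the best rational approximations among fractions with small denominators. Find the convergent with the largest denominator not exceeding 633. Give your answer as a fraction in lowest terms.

List convergents until the denominator exceeds the bound:
a_0 = 8: 8/1  (≤ bound)
a_1 = 42: 337/42  (≤ bound)
a_2 = 1: 345/43  (≤ bound)
a_3 = 1: 682/85  (≤ bound)
a_4 = 1: 1027/128  (≤ bound)
a_5 = 1: 1709/213  (≤ bound)
a_6 = 1: 2736/341  (≤ bound)
a_7 = 3: 9917/1236  (> 633, stop)

2736/341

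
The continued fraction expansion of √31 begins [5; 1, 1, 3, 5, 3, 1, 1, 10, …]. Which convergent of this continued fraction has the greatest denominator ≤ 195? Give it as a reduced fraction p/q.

List convergents until the denominator exceeds the bound:
a_0 = 5: 5/1  (≤ bound)
a_1 = 1: 6/1  (≤ bound)
a_2 = 1: 11/2  (≤ bound)
a_3 = 3: 39/7  (≤ bound)
a_4 = 5: 206/37  (≤ bound)
a_5 = 3: 657/118  (≤ bound)
a_6 = 1: 863/155  (≤ bound)
a_7 = 1: 1520/273  (> 195, stop)

863/155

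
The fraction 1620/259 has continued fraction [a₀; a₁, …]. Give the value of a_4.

⌊1620/259⌋ = 6, remainder 66
⌊259/66⌋ = 3, remainder 61
⌊66/61⌋ = 1, remainder 5
⌊61/5⌋ = 12, remainder 1
⌊5/1⌋ = 5, remainder 0

5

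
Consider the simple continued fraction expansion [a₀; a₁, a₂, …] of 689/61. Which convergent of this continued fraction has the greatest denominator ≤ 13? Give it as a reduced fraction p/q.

a_0 = 11: 11/1  (≤ bound)
a_1 = 3: 34/3  (≤ bound)
a_2 = 2: 79/7  (≤ bound)
a_3 = 1: 113/10  (≤ bound)
a_4 = 1: 192/17  (> 13, stop)

113/10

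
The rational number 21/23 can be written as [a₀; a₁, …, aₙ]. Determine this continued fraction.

[0; 1, 10, 2]

Repeatedly divide and take the remainder:
21 ÷ 23 → quotient 0, remainder 21
23 ÷ 21 → quotient 1, remainder 2
21 ÷ 2 → quotient 10, remainder 1
2 ÷ 1 → quotient 2, remainder 0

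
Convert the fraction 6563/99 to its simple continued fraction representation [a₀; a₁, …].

Run the Euclidean algorithm, recording each quotient:
6563 ÷ 99 → quotient 66, remainder 29
99 ÷ 29 → quotient 3, remainder 12
29 ÷ 12 → quotient 2, remainder 5
12 ÷ 5 → quotient 2, remainder 2
5 ÷ 2 → quotient 2, remainder 1
2 ÷ 1 → quotient 2, remainder 0

[66; 3, 2, 2, 2, 2]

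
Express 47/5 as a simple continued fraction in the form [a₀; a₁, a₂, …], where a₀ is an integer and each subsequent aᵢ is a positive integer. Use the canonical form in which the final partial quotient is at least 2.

[9; 2, 2]

⌊47/5⌋ = 9, remainder 2
⌊5/2⌋ = 2, remainder 1
⌊2/1⌋ = 2, remainder 0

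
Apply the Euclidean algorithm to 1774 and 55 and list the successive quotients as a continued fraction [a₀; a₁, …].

[32; 3, 1, 13]

⌊1774/55⌋ = 32, remainder 14
⌊55/14⌋ = 3, remainder 13
⌊14/13⌋ = 1, remainder 1
⌊13/1⌋ = 13, remainder 0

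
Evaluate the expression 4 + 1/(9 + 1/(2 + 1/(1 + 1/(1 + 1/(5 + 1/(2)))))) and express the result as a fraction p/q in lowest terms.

2353/573

a_0 = 4: 4/1
a_1 = 9: 37/9
a_2 = 2: 78/19
a_3 = 1: 115/28
a_4 = 1: 193/47
a_5 = 5: 1080/263
a_6 = 2: 2353/573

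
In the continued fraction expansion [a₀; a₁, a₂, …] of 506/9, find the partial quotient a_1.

4

Apply division with remainder until the remainder is 0:
506 ÷ 9 → quotient 56, remainder 2
9 ÷ 2 → quotient 4, remainder 1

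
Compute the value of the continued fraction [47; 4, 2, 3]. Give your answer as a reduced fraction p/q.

Work from the innermost term outward:
Start with 3.
2 + 1/(3/1) = 2 + 1/3 = 7/3
4 + 1/(7/3) = 4 + 3/7 = 31/7
47 + 1/(31/7) = 47 + 7/31 = 1464/31

1464/31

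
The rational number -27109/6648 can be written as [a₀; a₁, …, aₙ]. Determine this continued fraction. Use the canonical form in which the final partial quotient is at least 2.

-27109 ÷ 6648 → quotient -5, remainder 6131
6648 ÷ 6131 → quotient 1, remainder 517
6131 ÷ 517 → quotient 11, remainder 444
517 ÷ 444 → quotient 1, remainder 73
444 ÷ 73 → quotient 6, remainder 6
73 ÷ 6 → quotient 12, remainder 1
6 ÷ 1 → quotient 6, remainder 0

[-5; 1, 11, 1, 6, 12, 6]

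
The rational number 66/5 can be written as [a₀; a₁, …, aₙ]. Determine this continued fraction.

66 = 13·5 + 1, so a_0 = 13
5 = 5·1 + 0, so a_1 = 5

[13; 5]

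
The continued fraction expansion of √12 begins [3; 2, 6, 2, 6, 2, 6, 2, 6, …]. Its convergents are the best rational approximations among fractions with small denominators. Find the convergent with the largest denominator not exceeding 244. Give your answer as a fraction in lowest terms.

a_0 = 3: 3/1  (≤ bound)
a_1 = 2: 7/2  (≤ bound)
a_2 = 6: 45/13  (≤ bound)
a_3 = 2: 97/28  (≤ bound)
a_4 = 6: 627/181  (≤ bound)
a_5 = 2: 1351/390  (> 244, stop)

627/181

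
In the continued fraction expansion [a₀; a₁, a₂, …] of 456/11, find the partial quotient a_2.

⌊456/11⌋ = 41, remainder 5
⌊11/5⌋ = 2, remainder 1
⌊5/1⌋ = 5, remainder 0

5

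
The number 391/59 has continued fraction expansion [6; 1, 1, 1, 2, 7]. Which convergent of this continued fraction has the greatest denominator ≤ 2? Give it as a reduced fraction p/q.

13/2

a_0 = 6: 6/1  (≤ bound)
a_1 = 1: 7/1  (≤ bound)
a_2 = 1: 13/2  (≤ bound)
a_3 = 1: 20/3  (> 2, stop)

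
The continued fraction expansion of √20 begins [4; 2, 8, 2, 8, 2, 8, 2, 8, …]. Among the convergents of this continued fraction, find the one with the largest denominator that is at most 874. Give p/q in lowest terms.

2889/646

List convergents until the denominator exceeds the bound:
a_0 = 4: 4/1  (≤ bound)
a_1 = 2: 9/2  (≤ bound)
a_2 = 8: 76/17  (≤ bound)
a_3 = 2: 161/36  (≤ bound)
a_4 = 8: 1364/305  (≤ bound)
a_5 = 2: 2889/646  (≤ bound)
a_6 = 8: 24476/5473  (> 874, stop)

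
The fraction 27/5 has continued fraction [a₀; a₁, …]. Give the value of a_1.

2

⌊27/5⌋ = 5, remainder 2
⌊5/2⌋ = 2, remainder 1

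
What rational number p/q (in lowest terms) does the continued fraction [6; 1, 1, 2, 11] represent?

Work from the innermost term outward:
Start with 11.
2 + 1/(11/1) = 2 + 1/11 = 23/11
1 + 1/(23/11) = 1 + 11/23 = 34/23
1 + 1/(34/23) = 1 + 23/34 = 57/34
6 + 1/(57/34) = 6 + 34/57 = 376/57

376/57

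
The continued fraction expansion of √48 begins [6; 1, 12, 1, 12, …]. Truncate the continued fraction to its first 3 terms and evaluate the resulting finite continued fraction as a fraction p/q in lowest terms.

90/13

Start with 12.
1 + 1/(12/1) = 1 + 1/12 = 13/12
6 + 1/(13/12) = 6 + 12/13 = 90/13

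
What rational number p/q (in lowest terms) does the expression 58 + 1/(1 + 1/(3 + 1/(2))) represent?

Start with 2.
3 + 1/(2/1) = 3 + 1/2 = 7/2
1 + 1/(7/2) = 1 + 2/7 = 9/7
58 + 1/(9/7) = 58 + 7/9 = 529/9

529/9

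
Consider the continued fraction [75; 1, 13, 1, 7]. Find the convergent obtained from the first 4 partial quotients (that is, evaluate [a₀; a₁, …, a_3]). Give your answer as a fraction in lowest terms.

1139/15

Build up convergents one term at a time:
a_0 = 75: 75/1
a_1 = 1: 76/1
a_2 = 13: 1063/14
a_3 = 1: 1139/15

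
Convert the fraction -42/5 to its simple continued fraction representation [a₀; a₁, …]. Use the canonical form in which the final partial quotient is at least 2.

[-9; 1, 1, 2]

⌊-42/5⌋ = -9, remainder 3
⌊5/3⌋ = 1, remainder 2
⌊3/2⌋ = 1, remainder 1
⌊2/1⌋ = 2, remainder 0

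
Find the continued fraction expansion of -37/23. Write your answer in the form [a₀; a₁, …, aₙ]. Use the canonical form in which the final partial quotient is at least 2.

[-2; 2, 1, 1, 4]

-37 ÷ 23 → quotient -2, remainder 9
23 ÷ 9 → quotient 2, remainder 5
9 ÷ 5 → quotient 1, remainder 4
5 ÷ 4 → quotient 1, remainder 1
4 ÷ 1 → quotient 4, remainder 0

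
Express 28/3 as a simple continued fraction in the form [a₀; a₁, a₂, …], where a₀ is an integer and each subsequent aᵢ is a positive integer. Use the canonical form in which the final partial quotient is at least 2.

⌊28/3⌋ = 9, remainder 1
⌊3/1⌋ = 3, remainder 0

[9; 3]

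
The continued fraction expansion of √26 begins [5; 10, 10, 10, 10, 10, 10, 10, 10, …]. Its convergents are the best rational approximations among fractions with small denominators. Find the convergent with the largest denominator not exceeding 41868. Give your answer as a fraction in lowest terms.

52525/10301

List convergents until the denominator exceeds the bound:
a_0 = 5: 5/1  (≤ bound)
a_1 = 10: 51/10  (≤ bound)
a_2 = 10: 515/101  (≤ bound)
a_3 = 10: 5201/1020  (≤ bound)
a_4 = 10: 52525/10301  (≤ bound)
a_5 = 10: 530451/104030  (> 41868, stop)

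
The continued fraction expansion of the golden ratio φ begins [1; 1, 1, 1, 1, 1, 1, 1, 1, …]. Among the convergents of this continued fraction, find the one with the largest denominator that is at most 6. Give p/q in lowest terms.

8/5

a_0 = 1: 1/1  (≤ bound)
a_1 = 1: 2/1  (≤ bound)
a_2 = 1: 3/2  (≤ bound)
a_3 = 1: 5/3  (≤ bound)
a_4 = 1: 8/5  (≤ bound)
a_5 = 1: 13/8  (> 6, stop)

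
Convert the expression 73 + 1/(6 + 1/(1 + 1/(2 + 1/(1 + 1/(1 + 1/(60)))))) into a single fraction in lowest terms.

Build up convergents one term at a time:
a_0 = 73: 73/1
a_1 = 6: 439/6
a_2 = 1: 512/7
a_3 = 2: 1463/20
a_4 = 1: 1975/27
a_5 = 1: 3438/47
a_6 = 60: 208255/2847

208255/2847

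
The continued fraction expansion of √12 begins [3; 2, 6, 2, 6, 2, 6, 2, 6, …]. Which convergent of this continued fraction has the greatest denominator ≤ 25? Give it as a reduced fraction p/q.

a_0 = 3: 3/1  (≤ bound)
a_1 = 2: 7/2  (≤ bound)
a_2 = 6: 45/13  (≤ bound)
a_3 = 2: 97/28  (> 25, stop)

45/13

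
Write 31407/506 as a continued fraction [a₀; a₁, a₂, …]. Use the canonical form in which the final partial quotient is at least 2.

31407 = 62·506 + 35, so a_0 = 62
506 = 14·35 + 16, so a_1 = 14
35 = 2·16 + 3, so a_2 = 2
16 = 5·3 + 1, so a_3 = 5
3 = 3·1 + 0, so a_4 = 3

[62; 14, 2, 5, 3]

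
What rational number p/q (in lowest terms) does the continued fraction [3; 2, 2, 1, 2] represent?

a_0 = 3: 3/1
a_1 = 2: 7/2
a_2 = 2: 17/5
a_3 = 1: 24/7
a_4 = 2: 65/19

65/19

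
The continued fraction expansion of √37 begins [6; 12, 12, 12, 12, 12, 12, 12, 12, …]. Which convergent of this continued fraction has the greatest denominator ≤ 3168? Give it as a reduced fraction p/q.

10657/1752

a_0 = 6: 6/1  (≤ bound)
a_1 = 12: 73/12  (≤ bound)
a_2 = 12: 882/145  (≤ bound)
a_3 = 12: 10657/1752  (≤ bound)
a_4 = 12: 128766/21169  (> 3168, stop)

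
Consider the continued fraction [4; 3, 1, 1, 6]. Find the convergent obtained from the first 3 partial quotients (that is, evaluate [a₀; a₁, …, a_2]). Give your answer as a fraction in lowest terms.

Compute successive convergents:
a_0 = 4: 4/1
a_1 = 3: 13/3
a_2 = 1: 17/4

17/4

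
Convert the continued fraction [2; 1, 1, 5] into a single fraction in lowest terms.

28/11

Use the convergent recurrence hₖ = aₖ·hₖ₋₁ + hₖ₋₂ (and likewise for the denominators kₖ):
a_0 = 2: 2/1
a_1 = 1: 3/1
a_2 = 1: 5/2
a_3 = 5: 28/11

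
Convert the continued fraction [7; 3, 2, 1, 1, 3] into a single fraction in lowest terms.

445/61

Starting at the tail and folding back:
Start with 3.
1 + 1/(3/1) = 1 + 1/3 = 4/3
1 + 1/(4/3) = 1 + 3/4 = 7/4
2 + 1/(7/4) = 2 + 4/7 = 18/7
3 + 1/(18/7) = 3 + 7/18 = 61/18
7 + 1/(61/18) = 7 + 18/61 = 445/61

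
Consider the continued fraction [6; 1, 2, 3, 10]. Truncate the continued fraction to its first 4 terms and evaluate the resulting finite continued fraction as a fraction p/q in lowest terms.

a_0 = 6: 6/1
a_1 = 1: 7/1
a_2 = 2: 20/3
a_3 = 3: 67/10

67/10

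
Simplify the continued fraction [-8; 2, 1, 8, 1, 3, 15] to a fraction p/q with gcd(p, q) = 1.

Starting at the tail and folding back:
Start with 15.
3 + 1/(15/1) = 3 + 1/15 = 46/15
1 + 1/(46/15) = 1 + 15/46 = 61/46
8 + 1/(61/46) = 8 + 46/61 = 534/61
1 + 1/(534/61) = 1 + 61/534 = 595/534
2 + 1/(595/534) = 2 + 534/595 = 1724/595
-8 + 1/(1724/595) = -8 + 595/1724 = -13197/1724

-13197/1724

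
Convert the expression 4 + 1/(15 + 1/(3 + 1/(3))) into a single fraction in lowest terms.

a_0 = 4: 4/1
a_1 = 15: 61/15
a_2 = 3: 187/46
a_3 = 3: 622/153

622/153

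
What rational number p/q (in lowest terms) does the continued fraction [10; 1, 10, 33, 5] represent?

19975/1831

a_0 = 10: 10/1
a_1 = 1: 11/1
a_2 = 10: 120/11
a_3 = 33: 3971/364
a_4 = 5: 19975/1831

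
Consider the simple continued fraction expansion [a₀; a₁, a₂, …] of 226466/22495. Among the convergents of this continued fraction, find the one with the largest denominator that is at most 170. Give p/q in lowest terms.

896/89

a_0 = 10: 10/1  (≤ bound)
a_1 = 14: 141/14  (≤ bound)
a_2 = 1: 151/15  (≤ bound)
a_3 = 5: 896/89  (≤ bound)
a_4 = 5: 4631/460  (> 170, stop)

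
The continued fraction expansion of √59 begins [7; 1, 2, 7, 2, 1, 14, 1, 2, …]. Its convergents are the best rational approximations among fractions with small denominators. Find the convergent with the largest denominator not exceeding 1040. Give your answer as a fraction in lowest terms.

7781/1013

List convergents until the denominator exceeds the bound:
a_0 = 7: 7/1  (≤ bound)
a_1 = 1: 8/1  (≤ bound)
a_2 = 2: 23/3  (≤ bound)
a_3 = 7: 169/22  (≤ bound)
a_4 = 2: 361/47  (≤ bound)
a_5 = 1: 530/69  (≤ bound)
a_6 = 14: 7781/1013  (≤ bound)
a_7 = 1: 8311/1082  (> 1040, stop)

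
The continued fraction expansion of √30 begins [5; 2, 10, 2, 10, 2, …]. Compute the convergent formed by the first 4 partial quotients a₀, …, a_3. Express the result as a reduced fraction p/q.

241/44

Start with 2.
10 + 1/(2/1) = 10 + 1/2 = 21/2
2 + 1/(21/2) = 2 + 2/21 = 44/21
5 + 1/(44/21) = 5 + 21/44 = 241/44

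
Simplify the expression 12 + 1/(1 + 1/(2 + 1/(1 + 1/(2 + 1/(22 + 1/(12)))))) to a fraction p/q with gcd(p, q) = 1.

Start with 12.
22 + 1/(12/1) = 22 + 1/12 = 265/12
2 + 1/(265/12) = 2 + 12/265 = 542/265
1 + 1/(542/265) = 1 + 265/542 = 807/542
2 + 1/(807/542) = 2 + 542/807 = 2156/807
1 + 1/(2156/807) = 1 + 807/2156 = 2963/2156
12 + 1/(2963/2156) = 12 + 2156/2963 = 37712/2963

37712/2963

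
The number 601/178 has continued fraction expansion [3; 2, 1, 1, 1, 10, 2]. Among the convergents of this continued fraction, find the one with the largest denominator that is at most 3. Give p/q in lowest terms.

List convergents until the denominator exceeds the bound:
a_0 = 3: 3/1  (≤ bound)
a_1 = 2: 7/2  (≤ bound)
a_2 = 1: 10/3  (≤ bound)
a_3 = 1: 17/5  (> 3, stop)

10/3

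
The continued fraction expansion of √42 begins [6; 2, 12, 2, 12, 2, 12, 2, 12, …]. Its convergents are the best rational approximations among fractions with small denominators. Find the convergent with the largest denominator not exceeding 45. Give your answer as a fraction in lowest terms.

List convergents until the denominator exceeds the bound:
a_0 = 6: 6/1  (≤ bound)
a_1 = 2: 13/2  (≤ bound)
a_2 = 12: 162/25  (≤ bound)
a_3 = 2: 337/52  (> 45, stop)

162/25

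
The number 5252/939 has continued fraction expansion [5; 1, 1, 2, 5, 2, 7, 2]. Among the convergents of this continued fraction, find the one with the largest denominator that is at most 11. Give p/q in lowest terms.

28/5

a_0 = 5: 5/1  (≤ bound)
a_1 = 1: 6/1  (≤ bound)
a_2 = 1: 11/2  (≤ bound)
a_3 = 2: 28/5  (≤ bound)
a_4 = 5: 151/27  (> 11, stop)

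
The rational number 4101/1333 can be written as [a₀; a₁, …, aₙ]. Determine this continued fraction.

[3; 13, 14, 1, 1, 3]

Apply division with remainder until the remainder is 0:
4101 = 3·1333 + 102, so a_0 = 3
1333 = 13·102 + 7, so a_1 = 13
102 = 14·7 + 4, so a_2 = 14
7 = 1·4 + 3, so a_3 = 1
4 = 1·3 + 1, so a_4 = 1
3 = 3·1 + 0, so a_5 = 3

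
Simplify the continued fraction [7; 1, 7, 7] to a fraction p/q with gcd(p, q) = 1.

449/57

Compute successive convergents:
a_0 = 7: 7/1
a_1 = 1: 8/1
a_2 = 7: 63/8
a_3 = 7: 449/57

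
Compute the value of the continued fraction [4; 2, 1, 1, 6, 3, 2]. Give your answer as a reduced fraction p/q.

Collapse the nested fraction from the inside out:
Start with 2.
3 + 1/(2/1) = 3 + 1/2 = 7/2
6 + 1/(7/2) = 6 + 2/7 = 44/7
1 + 1/(44/7) = 1 + 7/44 = 51/44
1 + 1/(51/44) = 1 + 44/51 = 95/51
2 + 1/(95/51) = 2 + 51/95 = 241/95
4 + 1/(241/95) = 4 + 95/241 = 1059/241

1059/241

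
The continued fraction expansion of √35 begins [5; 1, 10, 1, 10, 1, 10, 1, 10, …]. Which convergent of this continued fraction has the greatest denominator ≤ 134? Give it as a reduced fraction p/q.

775/131

List convergents until the denominator exceeds the bound:
a_0 = 5: 5/1  (≤ bound)
a_1 = 1: 6/1  (≤ bound)
a_2 = 10: 65/11  (≤ bound)
a_3 = 1: 71/12  (≤ bound)
a_4 = 10: 775/131  (≤ bound)
a_5 = 1: 846/143  (> 134, stop)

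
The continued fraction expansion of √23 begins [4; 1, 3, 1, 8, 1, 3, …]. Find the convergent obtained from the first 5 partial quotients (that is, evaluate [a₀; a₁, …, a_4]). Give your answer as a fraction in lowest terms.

211/44

Starting at the tail and folding back:
Start with 8.
1 + 1/(8/1) = 1 + 1/8 = 9/8
3 + 1/(9/8) = 3 + 8/9 = 35/9
1 + 1/(35/9) = 1 + 9/35 = 44/35
4 + 1/(44/35) = 4 + 35/44 = 211/44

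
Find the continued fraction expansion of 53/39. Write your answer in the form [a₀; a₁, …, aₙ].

[1; 2, 1, 3, 1, 2]

Repeatedly divide and take the remainder:
⌊53/39⌋ = 1, remainder 14
⌊39/14⌋ = 2, remainder 11
⌊14/11⌋ = 1, remainder 3
⌊11/3⌋ = 3, remainder 2
⌊3/2⌋ = 1, remainder 1
⌊2/1⌋ = 2, remainder 0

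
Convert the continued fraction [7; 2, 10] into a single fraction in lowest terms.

a_0 = 7: 7/1
a_1 = 2: 15/2
a_2 = 10: 157/21

157/21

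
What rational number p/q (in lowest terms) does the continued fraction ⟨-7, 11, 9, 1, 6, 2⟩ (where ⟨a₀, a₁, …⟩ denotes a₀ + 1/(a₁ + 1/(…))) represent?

-11353/1643

a_0 = -7: -7/1
a_1 = 11: -76/11
a_2 = 9: -691/100
a_3 = 1: -767/111
a_4 = 6: -5293/766
a_5 = 2: -11353/1643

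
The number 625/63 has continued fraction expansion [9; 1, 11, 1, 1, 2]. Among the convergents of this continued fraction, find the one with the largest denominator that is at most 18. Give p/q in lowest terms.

List convergents until the denominator exceeds the bound:
a_0 = 9: 9/1  (≤ bound)
a_1 = 1: 10/1  (≤ bound)
a_2 = 11: 119/12  (≤ bound)
a_3 = 1: 129/13  (≤ bound)
a_4 = 1: 248/25  (> 18, stop)

129/13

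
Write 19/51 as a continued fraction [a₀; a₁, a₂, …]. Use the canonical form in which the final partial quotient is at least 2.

19 = 0·51 + 19, so a_0 = 0
51 = 2·19 + 13, so a_1 = 2
19 = 1·13 + 6, so a_2 = 1
13 = 2·6 + 1, so a_3 = 2
6 = 6·1 + 0, so a_4 = 6

[0; 2, 1, 2, 6]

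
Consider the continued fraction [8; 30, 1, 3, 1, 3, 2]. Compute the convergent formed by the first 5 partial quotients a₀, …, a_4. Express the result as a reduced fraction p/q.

Start with 1.
3 + 1/(1/1) = 3 + 1/1 = 4/1
1 + 1/(4/1) = 1 + 1/4 = 5/4
30 + 1/(5/4) = 30 + 4/5 = 154/5
8 + 1/(154/5) = 8 + 5/154 = 1237/154

1237/154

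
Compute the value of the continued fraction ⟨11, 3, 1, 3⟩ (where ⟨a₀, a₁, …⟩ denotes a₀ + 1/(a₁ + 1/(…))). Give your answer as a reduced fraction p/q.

169/15

Start with 3.
1 + 1/(3/1) = 1 + 1/3 = 4/3
3 + 1/(4/3) = 3 + 3/4 = 15/4
11 + 1/(15/4) = 11 + 4/15 = 169/15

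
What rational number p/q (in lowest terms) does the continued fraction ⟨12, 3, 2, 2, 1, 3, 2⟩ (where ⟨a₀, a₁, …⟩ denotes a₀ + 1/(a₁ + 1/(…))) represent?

2483/202

Start with 2.
3 + 1/(2/1) = 3 + 1/2 = 7/2
1 + 1/(7/2) = 1 + 2/7 = 9/7
2 + 1/(9/7) = 2 + 7/9 = 25/9
2 + 1/(25/9) = 2 + 9/25 = 59/25
3 + 1/(59/25) = 3 + 25/59 = 202/59
12 + 1/(202/59) = 12 + 59/202 = 2483/202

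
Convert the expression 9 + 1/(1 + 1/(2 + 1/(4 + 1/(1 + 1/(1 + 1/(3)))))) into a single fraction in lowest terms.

998/103

Start with 3.
1 + 1/(3/1) = 1 + 1/3 = 4/3
1 + 1/(4/3) = 1 + 3/4 = 7/4
4 + 1/(7/4) = 4 + 4/7 = 32/7
2 + 1/(32/7) = 2 + 7/32 = 71/32
1 + 1/(71/32) = 1 + 32/71 = 103/71
9 + 1/(103/71) = 9 + 71/103 = 998/103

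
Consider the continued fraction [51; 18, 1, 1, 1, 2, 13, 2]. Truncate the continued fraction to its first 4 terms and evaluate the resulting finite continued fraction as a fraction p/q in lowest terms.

1889/37

a_0 = 51: 51/1
a_1 = 18: 919/18
a_2 = 1: 970/19
a_3 = 1: 1889/37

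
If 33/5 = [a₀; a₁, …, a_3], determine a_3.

2

33 = 6·5 + 3, so a_0 = 6
5 = 1·3 + 2, so a_1 = 1
3 = 1·2 + 1, so a_2 = 1
2 = 2·1 + 0, so a_3 = 2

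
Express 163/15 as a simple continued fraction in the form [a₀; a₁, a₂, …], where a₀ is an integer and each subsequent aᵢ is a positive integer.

⌊163/15⌋ = 10, remainder 13
⌊15/13⌋ = 1, remainder 2
⌊13/2⌋ = 6, remainder 1
⌊2/1⌋ = 2, remainder 0

[10; 1, 6, 2]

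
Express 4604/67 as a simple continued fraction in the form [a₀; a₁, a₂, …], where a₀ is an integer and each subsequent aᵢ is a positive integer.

Repeatedly divide and take the remainder:
4604 = 68·67 + 48, so a_0 = 68
67 = 1·48 + 19, so a_1 = 1
48 = 2·19 + 10, so a_2 = 2
19 = 1·10 + 9, so a_3 = 1
10 = 1·9 + 1, so a_4 = 1
9 = 9·1 + 0, so a_5 = 9

[68; 1, 2, 1, 1, 9]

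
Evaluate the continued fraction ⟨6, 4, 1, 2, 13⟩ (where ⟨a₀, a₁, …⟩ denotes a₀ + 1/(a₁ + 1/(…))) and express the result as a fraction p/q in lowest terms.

Collapse the nested fraction from the inside out:
Start with 13.
2 + 1/(13/1) = 2 + 1/13 = 27/13
1 + 1/(27/13) = 1 + 13/27 = 40/27
4 + 1/(40/27) = 4 + 27/40 = 187/40
6 + 1/(187/40) = 6 + 40/187 = 1162/187

1162/187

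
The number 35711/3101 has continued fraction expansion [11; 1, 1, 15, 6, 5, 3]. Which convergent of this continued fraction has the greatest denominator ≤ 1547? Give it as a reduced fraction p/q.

List convergents until the denominator exceeds the bound:
a_0 = 11: 11/1  (≤ bound)
a_1 = 1: 12/1  (≤ bound)
a_2 = 1: 23/2  (≤ bound)
a_3 = 15: 357/31  (≤ bound)
a_4 = 6: 2165/188  (≤ bound)
a_5 = 5: 11182/971  (≤ bound)
a_6 = 3: 35711/3101  (> 1547, stop)

11182/971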